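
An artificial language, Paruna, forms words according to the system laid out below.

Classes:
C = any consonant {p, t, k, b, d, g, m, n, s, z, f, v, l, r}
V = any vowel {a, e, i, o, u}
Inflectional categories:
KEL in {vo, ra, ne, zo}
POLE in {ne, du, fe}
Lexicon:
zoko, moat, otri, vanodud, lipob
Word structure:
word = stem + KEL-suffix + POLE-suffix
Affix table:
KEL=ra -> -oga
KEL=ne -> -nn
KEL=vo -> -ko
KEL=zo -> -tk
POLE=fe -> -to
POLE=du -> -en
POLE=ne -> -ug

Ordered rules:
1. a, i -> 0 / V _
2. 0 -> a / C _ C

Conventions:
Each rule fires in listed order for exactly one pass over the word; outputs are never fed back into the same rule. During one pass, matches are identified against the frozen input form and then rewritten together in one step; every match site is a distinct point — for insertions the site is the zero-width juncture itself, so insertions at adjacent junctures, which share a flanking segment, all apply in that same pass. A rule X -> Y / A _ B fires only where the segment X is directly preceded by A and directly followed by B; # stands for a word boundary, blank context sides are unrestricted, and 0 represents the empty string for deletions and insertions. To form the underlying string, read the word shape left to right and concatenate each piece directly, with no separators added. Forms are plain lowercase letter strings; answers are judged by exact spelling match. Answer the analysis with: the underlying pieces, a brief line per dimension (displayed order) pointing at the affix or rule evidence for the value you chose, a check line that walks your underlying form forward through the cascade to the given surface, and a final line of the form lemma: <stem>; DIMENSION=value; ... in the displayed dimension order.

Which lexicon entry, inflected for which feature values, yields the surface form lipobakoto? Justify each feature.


underlying: lipob-ko-to
KEL=vo - signalled by the affix -ko
POLE=fe - signalled by the affix -to
check: lipobkoto -> lipobkoto -> lipobakoto
lemma: lipob; KEL=vo; POLE=fe


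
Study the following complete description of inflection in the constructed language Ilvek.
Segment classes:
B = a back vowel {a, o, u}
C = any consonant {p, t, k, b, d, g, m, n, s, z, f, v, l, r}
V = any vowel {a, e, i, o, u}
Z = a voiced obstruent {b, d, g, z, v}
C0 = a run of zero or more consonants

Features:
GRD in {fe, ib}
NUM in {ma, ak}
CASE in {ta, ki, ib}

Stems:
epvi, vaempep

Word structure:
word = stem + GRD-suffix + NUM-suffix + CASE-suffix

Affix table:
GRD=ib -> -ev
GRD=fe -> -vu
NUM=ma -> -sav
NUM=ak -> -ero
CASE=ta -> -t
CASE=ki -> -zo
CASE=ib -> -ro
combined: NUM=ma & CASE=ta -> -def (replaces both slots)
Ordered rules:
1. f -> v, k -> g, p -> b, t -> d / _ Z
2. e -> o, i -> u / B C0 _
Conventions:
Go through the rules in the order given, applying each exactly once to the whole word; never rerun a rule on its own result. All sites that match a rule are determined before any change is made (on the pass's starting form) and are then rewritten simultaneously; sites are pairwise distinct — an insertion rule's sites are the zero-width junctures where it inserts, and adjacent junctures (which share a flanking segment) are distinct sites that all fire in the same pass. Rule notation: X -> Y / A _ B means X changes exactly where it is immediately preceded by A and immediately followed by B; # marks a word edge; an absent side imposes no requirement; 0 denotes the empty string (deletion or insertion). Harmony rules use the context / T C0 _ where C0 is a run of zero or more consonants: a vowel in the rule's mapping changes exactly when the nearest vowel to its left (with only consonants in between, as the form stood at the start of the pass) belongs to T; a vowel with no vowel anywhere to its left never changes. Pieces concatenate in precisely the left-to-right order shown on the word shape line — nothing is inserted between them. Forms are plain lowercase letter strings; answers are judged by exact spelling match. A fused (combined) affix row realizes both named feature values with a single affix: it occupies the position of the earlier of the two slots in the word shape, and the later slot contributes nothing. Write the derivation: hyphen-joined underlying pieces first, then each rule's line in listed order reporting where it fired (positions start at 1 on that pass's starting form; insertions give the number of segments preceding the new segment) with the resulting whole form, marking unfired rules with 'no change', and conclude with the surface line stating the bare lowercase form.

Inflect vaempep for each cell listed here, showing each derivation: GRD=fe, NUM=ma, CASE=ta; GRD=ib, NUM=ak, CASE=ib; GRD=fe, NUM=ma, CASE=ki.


cell GRD=fe, NUM=ma, CASE=ta:
underlying: vaempep-vu-def
1. f -> v, k -> g, p -> b, t -> d / _ Z: fires at position(s) 7: vaempebvudef
2. e -> o, i -> u / B C0 _: fires at position(s) 3, 11: vaompebvudof
surface: vaompebvudof

cell GRD=ib, NUM=ak, CASE=ib:
underlying: vaempep-ev-ero-ro
1. f -> v, k -> g, p -> b, t -> d / _ Z: no change
2. e -> o, i -> u / B C0 _: fires at position(s) 3: vaompepeveroro
surface: vaompepeveroro

cell GRD=fe, NUM=ma, CASE=ki:
underlying: vaempep-vu-sav-zo
1. f -> v, k -> g, p -> b, t -> d / _ Z: fires at position(s) 7: vaempebvusavzo
2. e -> o, i -> u / B C0 _: fires at position(s) 3: vaompebvusavzo
surface: vaompebvusavzo


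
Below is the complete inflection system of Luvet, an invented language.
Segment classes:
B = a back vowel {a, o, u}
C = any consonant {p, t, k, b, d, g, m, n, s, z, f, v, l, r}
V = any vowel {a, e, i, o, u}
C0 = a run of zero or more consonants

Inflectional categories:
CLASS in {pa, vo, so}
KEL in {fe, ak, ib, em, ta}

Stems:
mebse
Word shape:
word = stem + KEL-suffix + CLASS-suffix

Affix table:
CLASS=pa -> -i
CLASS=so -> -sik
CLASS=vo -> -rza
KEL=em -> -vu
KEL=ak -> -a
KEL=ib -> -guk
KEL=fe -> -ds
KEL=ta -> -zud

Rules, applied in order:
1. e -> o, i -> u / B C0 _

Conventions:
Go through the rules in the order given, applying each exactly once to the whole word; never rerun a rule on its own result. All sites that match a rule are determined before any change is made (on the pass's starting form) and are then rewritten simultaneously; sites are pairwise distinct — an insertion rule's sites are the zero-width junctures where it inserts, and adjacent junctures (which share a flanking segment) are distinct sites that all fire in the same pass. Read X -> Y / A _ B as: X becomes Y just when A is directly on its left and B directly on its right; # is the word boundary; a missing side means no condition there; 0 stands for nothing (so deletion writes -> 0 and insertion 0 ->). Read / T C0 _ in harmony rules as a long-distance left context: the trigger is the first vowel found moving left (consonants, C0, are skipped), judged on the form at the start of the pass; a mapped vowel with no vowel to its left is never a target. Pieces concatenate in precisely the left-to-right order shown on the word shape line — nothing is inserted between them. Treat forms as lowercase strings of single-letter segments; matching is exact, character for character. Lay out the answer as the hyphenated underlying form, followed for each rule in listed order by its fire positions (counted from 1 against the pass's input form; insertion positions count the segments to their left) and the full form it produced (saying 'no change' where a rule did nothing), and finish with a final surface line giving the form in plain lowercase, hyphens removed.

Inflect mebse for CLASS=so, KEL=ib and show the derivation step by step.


underlying: mebse-guk-sik
1. e -> o, i -> u / B C0 _: fires at position(s) 10: mebseguksuk
surface: mebseguksuk


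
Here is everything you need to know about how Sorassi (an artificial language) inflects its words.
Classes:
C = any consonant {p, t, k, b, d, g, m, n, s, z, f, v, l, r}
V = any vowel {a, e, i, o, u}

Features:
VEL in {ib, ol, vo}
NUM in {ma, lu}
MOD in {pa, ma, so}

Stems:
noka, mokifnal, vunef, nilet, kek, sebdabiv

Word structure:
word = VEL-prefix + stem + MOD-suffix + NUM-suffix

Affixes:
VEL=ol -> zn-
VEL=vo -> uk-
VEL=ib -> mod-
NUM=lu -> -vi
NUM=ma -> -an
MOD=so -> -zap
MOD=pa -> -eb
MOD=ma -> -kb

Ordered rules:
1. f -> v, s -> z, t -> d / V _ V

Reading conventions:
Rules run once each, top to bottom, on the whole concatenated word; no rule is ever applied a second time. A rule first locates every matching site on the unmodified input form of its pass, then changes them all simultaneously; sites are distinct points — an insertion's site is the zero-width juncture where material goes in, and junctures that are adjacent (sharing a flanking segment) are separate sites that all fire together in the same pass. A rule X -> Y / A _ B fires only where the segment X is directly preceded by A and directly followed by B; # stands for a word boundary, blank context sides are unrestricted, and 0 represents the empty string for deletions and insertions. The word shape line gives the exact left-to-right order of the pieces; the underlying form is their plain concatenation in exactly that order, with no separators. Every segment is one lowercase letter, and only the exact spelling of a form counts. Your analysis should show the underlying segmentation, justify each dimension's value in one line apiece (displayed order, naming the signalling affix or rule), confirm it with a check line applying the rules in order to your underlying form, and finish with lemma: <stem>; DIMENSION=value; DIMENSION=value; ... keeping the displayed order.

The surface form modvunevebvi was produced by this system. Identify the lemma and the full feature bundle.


underlying: mod-vunef-eb-vi
VEL=ib - signalled by the affix mod-
NUM=lu - signalled by the affix -vi
MOD=pa - signalled by the affix -eb
check: modvunefebvi -> modvunevebvi
lemma: vunef; VEL=ib; NUM=lu; MOD=pa


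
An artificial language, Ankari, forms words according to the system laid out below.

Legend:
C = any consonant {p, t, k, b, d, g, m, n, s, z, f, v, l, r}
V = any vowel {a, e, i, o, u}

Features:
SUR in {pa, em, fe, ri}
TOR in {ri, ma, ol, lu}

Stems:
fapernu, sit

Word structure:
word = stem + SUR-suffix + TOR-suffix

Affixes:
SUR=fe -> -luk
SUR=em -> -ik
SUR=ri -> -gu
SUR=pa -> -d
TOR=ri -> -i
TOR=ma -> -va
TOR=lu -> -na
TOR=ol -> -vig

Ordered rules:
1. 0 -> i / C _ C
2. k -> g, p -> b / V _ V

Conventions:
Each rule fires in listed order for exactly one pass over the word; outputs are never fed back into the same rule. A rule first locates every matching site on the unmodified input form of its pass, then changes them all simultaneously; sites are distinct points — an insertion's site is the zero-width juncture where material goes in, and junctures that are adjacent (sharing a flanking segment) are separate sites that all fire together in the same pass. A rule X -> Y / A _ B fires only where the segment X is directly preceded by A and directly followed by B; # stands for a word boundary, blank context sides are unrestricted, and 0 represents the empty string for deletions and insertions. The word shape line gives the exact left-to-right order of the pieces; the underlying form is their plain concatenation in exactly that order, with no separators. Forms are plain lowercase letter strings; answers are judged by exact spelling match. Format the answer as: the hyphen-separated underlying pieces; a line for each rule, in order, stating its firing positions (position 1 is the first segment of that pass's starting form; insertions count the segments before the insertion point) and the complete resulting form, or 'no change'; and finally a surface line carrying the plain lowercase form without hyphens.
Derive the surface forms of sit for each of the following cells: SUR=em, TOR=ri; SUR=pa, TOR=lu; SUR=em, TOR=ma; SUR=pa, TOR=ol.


cell SUR=em, TOR=ri:
underlying: sit-ik-i
1. 0 -> i / C _ C: no change
2. k -> g, p -> b / V _ V: fires at position(s) 5: sitigi
surface: sitigi

cell SUR=pa, TOR=lu:
underlying: sit-d-na
1. 0 -> i / C _ C: inserts after position(s) 3, 4: sitidina
2. k -> g, p -> b / V _ V: no change
surface: sitidina

cell SUR=em, TOR=ma:
underlying: sit-ik-va
1. 0 -> i / C _ C: inserts after position(s) 5: sitikiva
2. k -> g, p -> b / V _ V: fires at position(s) 5: sitigiva
surface: sitigiva

cell SUR=pa, TOR=ol:
underlying: sit-d-vig
1. 0 -> i / C _ C: inserts after position(s) 3, 4: sitidivig
2. k -> g, p -> b / V _ V: no change
surface: sitidivig


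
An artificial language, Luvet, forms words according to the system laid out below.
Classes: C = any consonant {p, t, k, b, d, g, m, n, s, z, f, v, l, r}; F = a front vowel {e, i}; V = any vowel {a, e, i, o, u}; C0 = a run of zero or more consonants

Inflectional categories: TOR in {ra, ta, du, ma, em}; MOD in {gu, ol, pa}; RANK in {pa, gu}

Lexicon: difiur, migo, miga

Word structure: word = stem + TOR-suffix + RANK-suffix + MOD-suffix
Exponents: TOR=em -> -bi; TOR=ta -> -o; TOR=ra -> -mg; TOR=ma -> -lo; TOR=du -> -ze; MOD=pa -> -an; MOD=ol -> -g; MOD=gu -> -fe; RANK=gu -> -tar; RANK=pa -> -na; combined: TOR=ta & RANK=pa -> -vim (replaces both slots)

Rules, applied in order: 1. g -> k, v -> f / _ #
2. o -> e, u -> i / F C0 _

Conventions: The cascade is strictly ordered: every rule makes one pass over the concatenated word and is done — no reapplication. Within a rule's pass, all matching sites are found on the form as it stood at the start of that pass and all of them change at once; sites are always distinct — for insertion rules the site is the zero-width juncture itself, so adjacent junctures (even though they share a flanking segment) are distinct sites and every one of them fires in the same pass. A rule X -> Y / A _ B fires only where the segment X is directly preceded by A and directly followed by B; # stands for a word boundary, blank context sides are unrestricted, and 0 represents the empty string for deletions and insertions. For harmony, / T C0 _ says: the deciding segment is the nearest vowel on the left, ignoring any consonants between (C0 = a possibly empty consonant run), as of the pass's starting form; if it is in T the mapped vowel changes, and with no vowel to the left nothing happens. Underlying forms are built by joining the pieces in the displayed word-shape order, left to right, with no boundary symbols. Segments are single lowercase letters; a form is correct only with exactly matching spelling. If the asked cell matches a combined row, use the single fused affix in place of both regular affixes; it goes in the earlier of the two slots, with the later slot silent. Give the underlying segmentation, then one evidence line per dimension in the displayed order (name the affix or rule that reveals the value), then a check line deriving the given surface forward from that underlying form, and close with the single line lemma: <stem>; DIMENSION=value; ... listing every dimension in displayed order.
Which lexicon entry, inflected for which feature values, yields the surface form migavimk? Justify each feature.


underlying: miga-vim-g
TOR=ta - signalled by the combined affix row
MOD=ol - signalled by the affix -g
RANK=pa - signalled by the combined affix row
check: migavimg -> migavimk -> migavimk
lemma: miga; TOR=ta; MOD=ol; RANK=pa


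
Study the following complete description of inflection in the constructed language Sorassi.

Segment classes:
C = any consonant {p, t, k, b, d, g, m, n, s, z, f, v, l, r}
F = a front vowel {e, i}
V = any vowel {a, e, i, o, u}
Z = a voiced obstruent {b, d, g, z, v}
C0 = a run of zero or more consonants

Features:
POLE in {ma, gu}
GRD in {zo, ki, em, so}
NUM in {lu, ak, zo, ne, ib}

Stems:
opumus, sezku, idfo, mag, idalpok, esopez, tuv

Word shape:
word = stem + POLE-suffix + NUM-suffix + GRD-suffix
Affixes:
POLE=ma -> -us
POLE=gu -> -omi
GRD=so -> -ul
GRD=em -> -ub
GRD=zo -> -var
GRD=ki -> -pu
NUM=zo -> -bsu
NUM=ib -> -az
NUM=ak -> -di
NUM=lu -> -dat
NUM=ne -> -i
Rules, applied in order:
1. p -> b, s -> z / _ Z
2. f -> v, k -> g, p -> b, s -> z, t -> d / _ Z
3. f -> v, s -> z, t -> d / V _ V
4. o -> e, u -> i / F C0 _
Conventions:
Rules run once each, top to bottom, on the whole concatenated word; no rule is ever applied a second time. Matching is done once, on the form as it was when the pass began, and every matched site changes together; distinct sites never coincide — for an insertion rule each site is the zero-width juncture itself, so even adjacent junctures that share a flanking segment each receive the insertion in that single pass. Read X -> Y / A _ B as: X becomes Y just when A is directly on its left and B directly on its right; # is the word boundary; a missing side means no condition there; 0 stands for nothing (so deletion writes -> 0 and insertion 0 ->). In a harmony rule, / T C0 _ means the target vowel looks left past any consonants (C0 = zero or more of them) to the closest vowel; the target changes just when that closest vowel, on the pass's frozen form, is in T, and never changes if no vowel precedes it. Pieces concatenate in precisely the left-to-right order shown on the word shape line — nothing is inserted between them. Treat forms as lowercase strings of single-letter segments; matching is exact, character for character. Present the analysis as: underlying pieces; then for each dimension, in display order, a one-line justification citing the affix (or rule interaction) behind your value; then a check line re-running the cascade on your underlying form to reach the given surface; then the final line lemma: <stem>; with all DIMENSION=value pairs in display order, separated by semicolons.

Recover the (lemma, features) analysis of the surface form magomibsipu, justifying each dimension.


underlying: mag-omi-bsu-pu
POLE=gu - signalled by the affix -omi
GRD=ki - signalled by the affix -pu
NUM=zo - signalled by the affix -bsu
check: magomibsupu -> magomibsupu -> magomibsupu -> magomibsupu -> magomibsipu
lemma: mag; POLE=gu; GRD=ki; NUM=zo


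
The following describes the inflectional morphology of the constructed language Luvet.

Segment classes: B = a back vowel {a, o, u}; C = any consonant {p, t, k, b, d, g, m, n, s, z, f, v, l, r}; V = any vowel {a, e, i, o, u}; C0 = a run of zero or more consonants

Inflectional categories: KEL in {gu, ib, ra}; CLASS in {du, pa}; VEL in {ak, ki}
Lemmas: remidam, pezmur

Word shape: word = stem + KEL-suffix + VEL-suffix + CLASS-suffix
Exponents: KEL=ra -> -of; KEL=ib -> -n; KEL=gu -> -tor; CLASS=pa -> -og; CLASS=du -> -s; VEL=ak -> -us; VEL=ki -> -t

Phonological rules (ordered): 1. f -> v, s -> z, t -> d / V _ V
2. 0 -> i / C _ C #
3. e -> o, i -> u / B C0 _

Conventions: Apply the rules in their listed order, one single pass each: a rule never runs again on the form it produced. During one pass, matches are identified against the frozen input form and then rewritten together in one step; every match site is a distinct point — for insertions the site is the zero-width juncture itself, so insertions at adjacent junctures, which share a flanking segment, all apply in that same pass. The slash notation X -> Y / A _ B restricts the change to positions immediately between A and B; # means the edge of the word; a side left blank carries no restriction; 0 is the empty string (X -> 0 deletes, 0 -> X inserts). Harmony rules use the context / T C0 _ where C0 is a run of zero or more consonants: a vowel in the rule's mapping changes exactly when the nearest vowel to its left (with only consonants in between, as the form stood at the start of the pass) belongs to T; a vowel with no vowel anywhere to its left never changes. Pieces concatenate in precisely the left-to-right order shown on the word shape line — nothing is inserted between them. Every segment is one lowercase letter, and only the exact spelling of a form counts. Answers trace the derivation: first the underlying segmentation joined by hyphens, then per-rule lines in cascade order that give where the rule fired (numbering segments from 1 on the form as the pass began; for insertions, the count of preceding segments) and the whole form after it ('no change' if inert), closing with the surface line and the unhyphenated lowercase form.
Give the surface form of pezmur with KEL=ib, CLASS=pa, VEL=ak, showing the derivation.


underlying: pezmur-n-us-og
1. f -> v, s -> z, t -> d / V _ V: fires at position(s) 9: pezmurnuzog
2. 0 -> i / C _ C #: no change
3. e -> o, i -> u / B C0 _: no change
surface: pezmurnuzog


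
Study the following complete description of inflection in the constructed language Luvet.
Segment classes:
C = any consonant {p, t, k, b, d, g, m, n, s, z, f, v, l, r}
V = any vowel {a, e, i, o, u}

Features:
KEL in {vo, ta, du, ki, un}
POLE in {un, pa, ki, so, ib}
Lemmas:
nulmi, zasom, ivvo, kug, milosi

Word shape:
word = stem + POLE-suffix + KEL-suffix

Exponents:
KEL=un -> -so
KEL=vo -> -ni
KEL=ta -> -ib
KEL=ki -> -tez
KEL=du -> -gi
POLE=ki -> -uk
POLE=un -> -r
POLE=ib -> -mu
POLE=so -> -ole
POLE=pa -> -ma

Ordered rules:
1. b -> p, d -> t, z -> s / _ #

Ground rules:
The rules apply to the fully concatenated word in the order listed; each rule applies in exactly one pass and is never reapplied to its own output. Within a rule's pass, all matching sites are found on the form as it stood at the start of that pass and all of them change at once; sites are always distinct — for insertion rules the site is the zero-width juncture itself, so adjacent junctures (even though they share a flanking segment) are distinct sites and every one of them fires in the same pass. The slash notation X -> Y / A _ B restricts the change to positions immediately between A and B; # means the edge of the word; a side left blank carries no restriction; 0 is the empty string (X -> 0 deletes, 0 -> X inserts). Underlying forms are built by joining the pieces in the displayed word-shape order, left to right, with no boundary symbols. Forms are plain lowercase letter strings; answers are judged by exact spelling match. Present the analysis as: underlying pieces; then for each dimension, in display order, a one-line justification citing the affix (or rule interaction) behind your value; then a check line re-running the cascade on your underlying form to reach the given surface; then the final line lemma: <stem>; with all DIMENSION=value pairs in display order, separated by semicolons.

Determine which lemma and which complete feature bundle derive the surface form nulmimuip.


underlying: nulmi-mu-ib
KEL=ta - signalled by the affix -ib
POLE=ib - signalled by the affix -mu
check: nulmimuib -> nulmimuip
lemma: nulmi; KEL=ta; POLE=ib


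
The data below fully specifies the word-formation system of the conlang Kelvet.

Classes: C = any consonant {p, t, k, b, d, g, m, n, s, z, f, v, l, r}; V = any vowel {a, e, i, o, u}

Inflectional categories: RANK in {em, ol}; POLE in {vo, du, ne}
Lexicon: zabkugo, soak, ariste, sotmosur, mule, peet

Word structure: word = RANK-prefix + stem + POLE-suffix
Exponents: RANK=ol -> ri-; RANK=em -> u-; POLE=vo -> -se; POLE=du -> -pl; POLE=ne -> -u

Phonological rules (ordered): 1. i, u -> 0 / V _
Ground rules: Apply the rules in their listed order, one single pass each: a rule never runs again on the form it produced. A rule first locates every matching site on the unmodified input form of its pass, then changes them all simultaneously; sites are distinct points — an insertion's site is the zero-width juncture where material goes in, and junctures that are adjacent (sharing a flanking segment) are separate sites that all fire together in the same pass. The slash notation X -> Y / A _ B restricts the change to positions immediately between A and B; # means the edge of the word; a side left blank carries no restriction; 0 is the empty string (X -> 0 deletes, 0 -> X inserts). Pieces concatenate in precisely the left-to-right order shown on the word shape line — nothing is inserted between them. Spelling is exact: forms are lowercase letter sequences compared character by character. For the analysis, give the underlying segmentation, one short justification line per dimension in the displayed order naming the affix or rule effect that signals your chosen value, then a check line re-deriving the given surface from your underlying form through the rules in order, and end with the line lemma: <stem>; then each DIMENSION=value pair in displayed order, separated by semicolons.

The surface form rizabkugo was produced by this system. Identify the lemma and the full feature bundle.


underlying: ri-zabkugo-u
RANK=ol - signalled by the affix ri-
POLE=ne - signalled by the affix -u
check: rizabkugou -> rizabkugo
lemma: zabkugo; RANK=ol; POLE=ne


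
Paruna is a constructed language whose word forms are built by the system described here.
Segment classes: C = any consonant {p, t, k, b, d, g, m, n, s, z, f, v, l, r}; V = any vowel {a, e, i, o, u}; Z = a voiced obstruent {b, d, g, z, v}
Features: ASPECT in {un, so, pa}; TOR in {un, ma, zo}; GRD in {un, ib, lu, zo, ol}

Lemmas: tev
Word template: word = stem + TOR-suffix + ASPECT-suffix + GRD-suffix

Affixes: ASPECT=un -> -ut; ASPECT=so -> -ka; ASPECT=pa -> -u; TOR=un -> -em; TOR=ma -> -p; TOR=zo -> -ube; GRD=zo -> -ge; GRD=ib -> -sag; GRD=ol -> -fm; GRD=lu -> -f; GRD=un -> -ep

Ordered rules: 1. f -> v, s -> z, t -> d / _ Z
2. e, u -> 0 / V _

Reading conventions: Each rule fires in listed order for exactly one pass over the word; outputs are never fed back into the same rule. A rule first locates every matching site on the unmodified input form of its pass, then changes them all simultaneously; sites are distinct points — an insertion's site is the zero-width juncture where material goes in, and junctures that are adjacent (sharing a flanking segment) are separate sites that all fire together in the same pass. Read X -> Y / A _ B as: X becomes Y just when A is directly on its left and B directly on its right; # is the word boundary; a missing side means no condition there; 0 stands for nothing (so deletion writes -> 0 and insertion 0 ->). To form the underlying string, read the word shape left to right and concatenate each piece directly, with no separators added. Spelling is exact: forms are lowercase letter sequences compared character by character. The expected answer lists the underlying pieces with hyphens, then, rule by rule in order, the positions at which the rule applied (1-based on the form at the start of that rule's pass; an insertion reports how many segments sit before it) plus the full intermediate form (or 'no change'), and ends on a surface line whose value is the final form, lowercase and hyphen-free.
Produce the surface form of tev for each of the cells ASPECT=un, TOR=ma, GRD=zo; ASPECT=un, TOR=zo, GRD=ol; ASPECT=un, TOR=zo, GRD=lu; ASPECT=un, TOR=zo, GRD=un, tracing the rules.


cell ASPECT=un, TOR=ma, GRD=zo:
underlying: tev-p-ut-ge
1. f -> v, s -> z, t -> d / _ Z: fires at position(s) 6: tevpudge
2. e, u -> 0 / V _: no change
surface: tevpudge

cell ASPECT=un, TOR=zo, GRD=ol:
underlying: tev-ube-ut-fm
1. f -> v, s -> z, t -> d / _ Z: no change
2. e, u -> 0 / V _: fires at position(s) 7: tevubetfm
surface: tevubetfm

cell ASPECT=un, TOR=zo, GRD=lu:
underlying: tev-ube-ut-f
1. f -> v, s -> z, t -> d / _ Z: no change
2. e, u -> 0 / V _: fires at position(s) 7: tevubetf
surface: tevubetf

cell ASPECT=un, TOR=zo, GRD=un:
underlying: tev-ube-ut-ep
1. f -> v, s -> z, t -> d / _ Z: no change
2. e, u -> 0 / V _: fires at position(s) 7: tevubetep
surface: tevubetep


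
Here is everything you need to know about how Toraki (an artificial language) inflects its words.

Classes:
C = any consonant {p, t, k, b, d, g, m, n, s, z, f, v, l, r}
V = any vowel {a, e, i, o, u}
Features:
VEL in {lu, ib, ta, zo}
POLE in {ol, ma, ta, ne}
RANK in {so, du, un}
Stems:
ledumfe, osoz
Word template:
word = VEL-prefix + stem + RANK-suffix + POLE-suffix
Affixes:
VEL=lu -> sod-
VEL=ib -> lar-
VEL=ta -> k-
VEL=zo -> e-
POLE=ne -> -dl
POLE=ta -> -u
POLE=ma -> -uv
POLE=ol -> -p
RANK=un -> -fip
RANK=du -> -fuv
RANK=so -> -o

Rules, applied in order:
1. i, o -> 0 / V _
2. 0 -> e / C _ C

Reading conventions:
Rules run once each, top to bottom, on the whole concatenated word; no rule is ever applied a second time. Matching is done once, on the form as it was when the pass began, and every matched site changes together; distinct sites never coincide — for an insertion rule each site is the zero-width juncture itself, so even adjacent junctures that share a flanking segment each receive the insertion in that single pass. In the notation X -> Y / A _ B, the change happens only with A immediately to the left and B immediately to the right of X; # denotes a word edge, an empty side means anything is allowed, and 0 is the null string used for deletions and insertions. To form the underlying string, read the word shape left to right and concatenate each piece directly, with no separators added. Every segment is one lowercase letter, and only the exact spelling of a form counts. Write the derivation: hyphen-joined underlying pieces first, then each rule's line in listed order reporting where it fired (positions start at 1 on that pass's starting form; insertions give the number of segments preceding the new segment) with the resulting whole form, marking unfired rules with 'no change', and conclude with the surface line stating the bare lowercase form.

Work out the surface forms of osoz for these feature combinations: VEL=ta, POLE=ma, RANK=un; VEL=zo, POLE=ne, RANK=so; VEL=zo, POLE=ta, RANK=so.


cell VEL=ta, POLE=ma, RANK=un:
underlying: k-osoz-fip-uv
1. i, o -> 0 / V _: no change
2. 0 -> e / C _ C: inserts after position(s) 5: kosozefipuv
surface: kosozefipuv

cell VEL=zo, POLE=ne, RANK=so:
underlying: e-osoz-o-dl
1. i, o -> 0 / V _: fires at position(s) 2: esozodl
2. 0 -> e / C _ C: inserts after position(s) 6: esozodel
surface: esozodel

cell VEL=zo, POLE=ta, RANK=so:
underlying: e-osoz-o-u
1. i, o -> 0 / V _: fires at position(s) 2: esozou
2. 0 -> e / C _ C: no change
surface: esozou


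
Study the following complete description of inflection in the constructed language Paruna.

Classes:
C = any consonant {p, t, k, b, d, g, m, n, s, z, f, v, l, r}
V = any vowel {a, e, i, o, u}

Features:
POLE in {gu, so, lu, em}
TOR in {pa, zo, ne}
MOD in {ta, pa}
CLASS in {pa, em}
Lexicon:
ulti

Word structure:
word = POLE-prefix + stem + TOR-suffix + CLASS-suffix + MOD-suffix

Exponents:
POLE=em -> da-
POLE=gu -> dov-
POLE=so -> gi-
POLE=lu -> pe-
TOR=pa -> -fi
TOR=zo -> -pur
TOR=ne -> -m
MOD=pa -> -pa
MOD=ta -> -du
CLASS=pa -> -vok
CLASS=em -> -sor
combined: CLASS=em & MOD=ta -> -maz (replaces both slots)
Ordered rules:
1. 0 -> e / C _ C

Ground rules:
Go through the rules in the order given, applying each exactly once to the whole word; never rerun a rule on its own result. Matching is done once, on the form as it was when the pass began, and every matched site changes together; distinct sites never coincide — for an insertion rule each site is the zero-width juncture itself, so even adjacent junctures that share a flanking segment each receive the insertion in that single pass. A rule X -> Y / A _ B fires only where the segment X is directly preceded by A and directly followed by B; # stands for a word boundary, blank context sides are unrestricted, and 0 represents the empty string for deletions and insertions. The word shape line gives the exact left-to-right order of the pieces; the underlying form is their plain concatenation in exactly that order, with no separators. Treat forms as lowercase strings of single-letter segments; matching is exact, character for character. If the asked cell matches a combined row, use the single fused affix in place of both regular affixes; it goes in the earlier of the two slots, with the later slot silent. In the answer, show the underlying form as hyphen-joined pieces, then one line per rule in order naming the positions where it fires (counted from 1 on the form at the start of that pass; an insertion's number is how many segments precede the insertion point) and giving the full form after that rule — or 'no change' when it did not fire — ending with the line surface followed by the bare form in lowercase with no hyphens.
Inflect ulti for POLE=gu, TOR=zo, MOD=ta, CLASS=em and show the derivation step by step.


underlying: dov-ulti-pur-maz
1. 0 -> e / C _ C: inserts after position(s) 5, 10: dovuletipuremaz
surface: dovuletipuremaz


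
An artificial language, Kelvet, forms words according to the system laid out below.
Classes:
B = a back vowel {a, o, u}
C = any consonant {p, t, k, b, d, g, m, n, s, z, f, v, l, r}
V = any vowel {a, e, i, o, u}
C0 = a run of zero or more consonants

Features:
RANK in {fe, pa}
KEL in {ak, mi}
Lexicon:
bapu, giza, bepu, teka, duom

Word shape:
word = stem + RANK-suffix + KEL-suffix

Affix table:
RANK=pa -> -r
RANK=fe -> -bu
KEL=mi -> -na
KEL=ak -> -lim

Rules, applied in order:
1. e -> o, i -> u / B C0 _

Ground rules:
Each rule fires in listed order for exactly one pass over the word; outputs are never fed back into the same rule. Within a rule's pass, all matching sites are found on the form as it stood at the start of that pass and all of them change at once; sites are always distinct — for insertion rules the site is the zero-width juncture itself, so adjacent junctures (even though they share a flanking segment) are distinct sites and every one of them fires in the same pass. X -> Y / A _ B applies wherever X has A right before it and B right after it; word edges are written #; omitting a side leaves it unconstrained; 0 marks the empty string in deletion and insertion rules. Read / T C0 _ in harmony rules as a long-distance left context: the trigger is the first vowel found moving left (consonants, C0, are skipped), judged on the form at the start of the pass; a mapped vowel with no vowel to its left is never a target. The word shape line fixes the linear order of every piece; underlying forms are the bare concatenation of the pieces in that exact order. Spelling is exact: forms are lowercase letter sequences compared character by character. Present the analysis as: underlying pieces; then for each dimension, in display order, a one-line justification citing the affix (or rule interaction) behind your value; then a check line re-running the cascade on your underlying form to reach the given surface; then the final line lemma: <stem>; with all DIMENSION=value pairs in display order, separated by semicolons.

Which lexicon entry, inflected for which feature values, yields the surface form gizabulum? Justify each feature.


underlying: giza-bu-lim
RANK=fe - signalled by the affix -bu
KEL=ak - signalled by the affix -lim
check: gizabulim -> gizabulum
lemma: giza; RANK=fe; KEL=ak


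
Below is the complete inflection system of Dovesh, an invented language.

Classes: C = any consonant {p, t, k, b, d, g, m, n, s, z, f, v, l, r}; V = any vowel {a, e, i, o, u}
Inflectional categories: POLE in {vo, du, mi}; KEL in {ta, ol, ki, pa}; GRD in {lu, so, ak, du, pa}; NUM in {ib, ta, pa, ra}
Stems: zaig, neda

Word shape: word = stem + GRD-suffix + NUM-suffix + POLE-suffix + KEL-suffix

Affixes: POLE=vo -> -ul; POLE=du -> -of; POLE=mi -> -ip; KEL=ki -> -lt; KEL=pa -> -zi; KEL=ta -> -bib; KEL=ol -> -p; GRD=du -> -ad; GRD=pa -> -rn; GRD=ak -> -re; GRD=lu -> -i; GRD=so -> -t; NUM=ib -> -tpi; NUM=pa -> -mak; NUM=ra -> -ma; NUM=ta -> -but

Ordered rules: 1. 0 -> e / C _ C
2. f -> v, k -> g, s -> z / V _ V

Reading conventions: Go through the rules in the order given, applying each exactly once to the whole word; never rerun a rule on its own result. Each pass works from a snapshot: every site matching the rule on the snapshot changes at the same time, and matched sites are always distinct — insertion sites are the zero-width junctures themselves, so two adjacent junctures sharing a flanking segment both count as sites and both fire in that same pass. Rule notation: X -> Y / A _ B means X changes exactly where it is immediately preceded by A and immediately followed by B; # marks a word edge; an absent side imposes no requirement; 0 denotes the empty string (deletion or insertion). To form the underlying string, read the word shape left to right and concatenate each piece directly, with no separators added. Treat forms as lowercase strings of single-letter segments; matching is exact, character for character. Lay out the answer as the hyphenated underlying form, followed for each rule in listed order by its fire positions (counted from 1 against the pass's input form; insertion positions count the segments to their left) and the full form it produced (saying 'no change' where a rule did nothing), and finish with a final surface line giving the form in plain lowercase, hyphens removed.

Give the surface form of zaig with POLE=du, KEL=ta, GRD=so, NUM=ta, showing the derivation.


underlying: zaig-t-but-of-bib
1. 0 -> e / C _ C: inserts after position(s) 4, 5, 10: zaigetebutofebib
2. f -> v, k -> g, s -> z / V _ V: fires at position(s) 12: zaigetebutovebib
surface: zaigetebutovebib


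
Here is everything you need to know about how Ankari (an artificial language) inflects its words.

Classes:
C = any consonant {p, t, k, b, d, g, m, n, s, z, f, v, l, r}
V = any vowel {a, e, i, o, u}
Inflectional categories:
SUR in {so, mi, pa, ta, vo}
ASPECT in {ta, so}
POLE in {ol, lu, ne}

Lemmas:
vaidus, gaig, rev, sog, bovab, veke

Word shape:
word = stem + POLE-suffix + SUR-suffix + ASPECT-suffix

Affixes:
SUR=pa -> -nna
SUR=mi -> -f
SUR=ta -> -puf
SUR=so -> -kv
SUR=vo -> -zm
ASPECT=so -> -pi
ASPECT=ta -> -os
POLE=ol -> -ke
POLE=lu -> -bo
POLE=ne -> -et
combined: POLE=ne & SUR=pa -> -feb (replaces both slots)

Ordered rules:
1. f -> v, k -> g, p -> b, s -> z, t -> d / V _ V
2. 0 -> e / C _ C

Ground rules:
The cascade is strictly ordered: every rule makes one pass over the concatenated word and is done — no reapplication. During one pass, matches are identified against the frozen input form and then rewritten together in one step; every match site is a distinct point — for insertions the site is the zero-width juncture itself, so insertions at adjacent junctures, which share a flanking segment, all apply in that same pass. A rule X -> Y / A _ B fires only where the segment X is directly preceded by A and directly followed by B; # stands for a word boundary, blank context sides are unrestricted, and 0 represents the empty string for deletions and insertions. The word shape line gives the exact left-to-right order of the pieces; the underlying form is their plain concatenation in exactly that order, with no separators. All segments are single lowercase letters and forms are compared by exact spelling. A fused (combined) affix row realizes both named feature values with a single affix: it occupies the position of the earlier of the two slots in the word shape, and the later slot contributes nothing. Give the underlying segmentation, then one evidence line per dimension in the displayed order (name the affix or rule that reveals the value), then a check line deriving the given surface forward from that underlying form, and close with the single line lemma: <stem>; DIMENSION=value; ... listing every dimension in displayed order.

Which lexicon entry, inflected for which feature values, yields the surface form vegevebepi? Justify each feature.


underlying: veke-feb-pi
SUR=pa - signalled by the combined affix row
ASPECT=so - signalled by the affix -pi
POLE=ne - signalled by the combined affix row
check: vekefebpi -> vegevebpi -> vegevebepi
lemma: veke; SUR=pa; ASPECT=so; POLE=ne


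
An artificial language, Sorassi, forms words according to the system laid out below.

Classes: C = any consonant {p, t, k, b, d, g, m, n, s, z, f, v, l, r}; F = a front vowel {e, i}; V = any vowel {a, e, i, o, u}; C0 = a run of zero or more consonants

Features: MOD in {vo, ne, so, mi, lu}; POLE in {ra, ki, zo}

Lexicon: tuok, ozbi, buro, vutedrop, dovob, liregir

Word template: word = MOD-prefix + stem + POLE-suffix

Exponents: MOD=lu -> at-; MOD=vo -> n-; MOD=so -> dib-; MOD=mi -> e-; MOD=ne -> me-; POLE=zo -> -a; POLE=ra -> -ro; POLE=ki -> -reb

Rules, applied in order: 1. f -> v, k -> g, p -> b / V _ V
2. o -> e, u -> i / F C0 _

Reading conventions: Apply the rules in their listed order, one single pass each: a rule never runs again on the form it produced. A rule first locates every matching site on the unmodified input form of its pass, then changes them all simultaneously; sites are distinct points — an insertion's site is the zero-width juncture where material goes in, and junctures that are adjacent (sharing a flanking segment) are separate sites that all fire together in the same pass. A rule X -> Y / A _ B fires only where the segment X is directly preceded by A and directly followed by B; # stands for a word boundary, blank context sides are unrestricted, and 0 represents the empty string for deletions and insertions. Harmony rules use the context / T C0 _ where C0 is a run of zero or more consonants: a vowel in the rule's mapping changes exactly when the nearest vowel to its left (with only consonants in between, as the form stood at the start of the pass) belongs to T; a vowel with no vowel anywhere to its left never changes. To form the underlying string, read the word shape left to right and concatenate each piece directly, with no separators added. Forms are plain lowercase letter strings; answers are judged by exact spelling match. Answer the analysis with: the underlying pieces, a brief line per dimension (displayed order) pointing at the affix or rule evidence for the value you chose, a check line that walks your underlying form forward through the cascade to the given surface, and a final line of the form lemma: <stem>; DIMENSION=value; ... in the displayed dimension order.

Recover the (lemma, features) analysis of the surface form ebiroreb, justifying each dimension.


underlying: e-buro-reb
MOD=mi - signalled by the affix e-
POLE=ki - signalled by the affix -reb
check: eburoreb -> eburoreb -> ebiroreb
lemma: buro; MOD=mi; POLE=ki
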